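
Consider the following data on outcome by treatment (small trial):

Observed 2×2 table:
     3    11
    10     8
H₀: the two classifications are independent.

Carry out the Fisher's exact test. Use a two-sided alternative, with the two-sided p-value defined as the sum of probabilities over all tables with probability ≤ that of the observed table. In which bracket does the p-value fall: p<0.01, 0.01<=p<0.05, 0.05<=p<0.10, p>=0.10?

Margins: r₁=14, r₂=18, c₁=13, c₂=19, n=32
p_obs = C(14,3)·C(18,10)/C(32,13); sum pmf over tables with pmf ≤ p_obs
p-value (two-sided) = 0.07511
→ bracket: 0.05<=p<0.10

p-value bracket: 0.05<=p<0.10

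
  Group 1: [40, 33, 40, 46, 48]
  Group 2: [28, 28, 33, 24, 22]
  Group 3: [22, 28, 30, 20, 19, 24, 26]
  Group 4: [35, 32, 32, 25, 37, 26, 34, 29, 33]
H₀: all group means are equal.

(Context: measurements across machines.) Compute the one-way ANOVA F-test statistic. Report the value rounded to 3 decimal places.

test statistic = 15.688

Group means [41.40, 27.00, 24.14, 31.44], grand mean 30.538
SSB = Σnᵢ(x̄ᵢ−x̄)² = 946.182; SSW = ΣΣ(x−x̄ᵢ)² = 442.279
MSB = 946.182/3 = 315.3941; MSW = 442.279/22 = 20.1036
F = MSB/MSW = 15.6884
df = (3, 22)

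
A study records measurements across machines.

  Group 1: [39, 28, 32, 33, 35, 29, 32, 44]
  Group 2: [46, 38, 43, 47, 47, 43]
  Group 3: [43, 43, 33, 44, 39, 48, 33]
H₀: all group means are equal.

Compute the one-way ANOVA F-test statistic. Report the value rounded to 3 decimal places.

Group means [34.00, 44.00, 40.43], grand mean 39.000
SSB = Σnᵢ(x̄ᵢ−x̄)² = 364.286; SSW = ΣΣ(x−x̄ᵢ)² = 451.714
MSB = 364.286/2 = 182.1429; MSW = 451.714/18 = 25.0952
F = MSB/MSW = 7.2581
df = (2, 18)

test statistic = 7.258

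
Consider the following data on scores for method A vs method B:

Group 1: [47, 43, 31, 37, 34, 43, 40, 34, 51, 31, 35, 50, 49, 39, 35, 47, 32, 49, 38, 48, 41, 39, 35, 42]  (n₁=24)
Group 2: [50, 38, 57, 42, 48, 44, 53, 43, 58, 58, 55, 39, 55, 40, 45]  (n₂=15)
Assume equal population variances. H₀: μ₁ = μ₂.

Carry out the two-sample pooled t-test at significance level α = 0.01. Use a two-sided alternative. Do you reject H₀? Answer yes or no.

reject H₀: yes

x̄₁=40.417, s₁=6.433, n₁=24
x̄₂=48.333, s₂=7.257, n₂=15
s_p² = [23·6.433² + 14·7.257²]/37 = 45.6532
SE = √(s_p²·(1/24+1/15)) = 2.2239
t = (40.417−48.333)/2.2239 = -3.5598
df = 37
p-value (two-sided) = 0.00104
At α=0.01: p < α → reject H₀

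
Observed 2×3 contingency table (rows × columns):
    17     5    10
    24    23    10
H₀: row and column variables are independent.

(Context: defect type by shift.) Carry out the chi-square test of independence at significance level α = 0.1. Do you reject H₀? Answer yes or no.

reject H₀: yes

Row totals [32, 57], col totals [41, 28, 20], n=89
χ² = (17−14.74)²/14.74 + (5−10.07)²/10.07 + (10−7.19)²/7.19 + (24−26.26)²/26.26 + (23−17.93)²/17.93 + (10−12.81)²/12.81 = 6.2361
df = 2
p-value (upper-tail) = 0.04424
At α=0.1: p < α → reject H₀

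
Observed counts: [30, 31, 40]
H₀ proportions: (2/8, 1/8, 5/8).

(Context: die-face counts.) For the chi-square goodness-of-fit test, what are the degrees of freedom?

degrees of freedom = 2

df = k − 1 = 3 − 1 = 2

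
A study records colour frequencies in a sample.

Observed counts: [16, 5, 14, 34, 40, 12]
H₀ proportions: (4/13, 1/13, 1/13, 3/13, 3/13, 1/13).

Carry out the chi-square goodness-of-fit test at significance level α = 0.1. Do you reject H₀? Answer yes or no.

n = 121; E_i = n·p_i = [37.23, 9.31, 9.31, 27.92, 27.92, 9.31]
χ² = (16−37.23)²/37.23 + (5−9.31)²/9.31 + (14−9.31)²/9.31 + (34−27.92)²/27.92 + (40−27.92)²/27.92 + (12−9.31)²/9.31 = 23.7906
df = 5
p-value (upper-tail) = 0.00024
At α=0.1: p < α → reject H₀

reject H₀: yes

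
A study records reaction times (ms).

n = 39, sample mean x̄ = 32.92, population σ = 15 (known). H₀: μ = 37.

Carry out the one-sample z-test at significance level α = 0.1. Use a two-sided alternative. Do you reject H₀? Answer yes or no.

SE = σ/√n = 15/√39 = 2.4019
z = (x̄−μ₀)/SE = (32.92−37)/2.4019 = -1.6986
p-value (two-sided) = 0.08939
At α=0.1: p < α → reject H₀

reject H₀: yes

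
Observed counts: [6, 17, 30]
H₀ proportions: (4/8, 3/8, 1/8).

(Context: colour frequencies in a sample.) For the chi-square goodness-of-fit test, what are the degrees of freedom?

df = k − 1 = 3 − 1 = 2

degrees of freedom = 2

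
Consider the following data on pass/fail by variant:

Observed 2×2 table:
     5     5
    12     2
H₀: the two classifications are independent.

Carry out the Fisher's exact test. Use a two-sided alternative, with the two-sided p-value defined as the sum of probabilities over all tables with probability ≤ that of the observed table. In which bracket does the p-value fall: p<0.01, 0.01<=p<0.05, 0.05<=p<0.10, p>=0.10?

p-value bracket: 0.05<=p<0.10

Margins: r₁=10, r₂=14, c₁=17, c₂=7, n=24
p_obs = C(10,5)·C(14,12)/C(24,17); sum pmf over tables with pmf ≤ p_obs
p-value (two-sided) = 0.08501
→ bracket: 0.05<=p<0.10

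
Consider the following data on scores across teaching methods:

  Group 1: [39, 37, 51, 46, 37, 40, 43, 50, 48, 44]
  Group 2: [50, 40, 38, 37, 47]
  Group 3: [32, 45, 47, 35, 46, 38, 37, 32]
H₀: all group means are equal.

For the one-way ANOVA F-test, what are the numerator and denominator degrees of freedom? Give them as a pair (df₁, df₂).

degrees of freedom = [2, 20]

k = 3 groups, N = 23 total
df = (k−1, N−k) = (3−1, 23−3) = (2, 20)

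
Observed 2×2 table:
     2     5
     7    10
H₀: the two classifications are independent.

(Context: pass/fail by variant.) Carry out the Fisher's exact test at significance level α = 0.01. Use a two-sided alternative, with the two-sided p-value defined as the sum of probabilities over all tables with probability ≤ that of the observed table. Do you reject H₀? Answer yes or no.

Margins: r₁=7, r₂=17, c₁=9, c₂=15, n=24
p_obs = C(7,2)·C(17,7)/C(24,9); sum pmf over tables with pmf ≤ p_obs
p-value (two-sided) = 0.66871
At α=0.01: p ≥ α → fail to reject H₀

reject H₀: no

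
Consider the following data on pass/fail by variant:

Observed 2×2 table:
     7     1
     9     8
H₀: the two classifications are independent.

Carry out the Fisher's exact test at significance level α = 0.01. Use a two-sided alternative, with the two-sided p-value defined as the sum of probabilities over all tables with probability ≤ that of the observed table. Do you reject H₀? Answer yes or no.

reject H₀: no

Margins: r₁=8, r₂=17, c₁=16, c₂=9, n=25
p_obs = C(8,7)·C(17,9)/C(25,16); sum pmf over tables with pmf ≤ p_obs
p-value (two-sided) = 0.18219
At α=0.01: p ≥ α → fail to reject H₀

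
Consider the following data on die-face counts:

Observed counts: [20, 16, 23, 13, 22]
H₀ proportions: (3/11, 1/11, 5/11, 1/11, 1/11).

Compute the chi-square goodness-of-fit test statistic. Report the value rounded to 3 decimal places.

test statistic = 40.356

n = 94; E_i = n·p_i = [25.64, 8.55, 42.73, 8.55, 8.55]
χ² = (20−25.64)²/25.64 + (16−8.55)²/8.55 + (23−42.73)²/42.73 + (13−8.55)²/8.55 + (22−8.55)²/8.55 = 40.3560
df = 4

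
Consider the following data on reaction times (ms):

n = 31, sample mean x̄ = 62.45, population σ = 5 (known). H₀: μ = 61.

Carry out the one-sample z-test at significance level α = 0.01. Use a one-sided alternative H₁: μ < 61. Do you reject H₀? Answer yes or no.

SE = σ/√n = 5/√31 = 0.8980
z = (x̄−μ₀)/SE = (62.45−61)/0.8980 = 1.6147
p-value (one-sided, H₁ less) = 0.94681
At α=0.01: p ≥ α → fail to reject H₀

reject H₀: no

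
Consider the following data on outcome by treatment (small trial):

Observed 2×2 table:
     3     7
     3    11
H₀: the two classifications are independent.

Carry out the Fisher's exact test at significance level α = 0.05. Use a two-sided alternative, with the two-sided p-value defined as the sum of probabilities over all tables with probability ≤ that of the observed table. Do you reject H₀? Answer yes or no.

Margins: r₁=10, r₂=14, c₁=6, c₂=18, n=24
p_obs = C(10,3)·C(14,3)/C(24,6); sum pmf over tables with pmf ≤ p_obs
p-value (two-sided) = 0.66533
At α=0.05: p ≥ α → fail to reject H₀

reject H₀: no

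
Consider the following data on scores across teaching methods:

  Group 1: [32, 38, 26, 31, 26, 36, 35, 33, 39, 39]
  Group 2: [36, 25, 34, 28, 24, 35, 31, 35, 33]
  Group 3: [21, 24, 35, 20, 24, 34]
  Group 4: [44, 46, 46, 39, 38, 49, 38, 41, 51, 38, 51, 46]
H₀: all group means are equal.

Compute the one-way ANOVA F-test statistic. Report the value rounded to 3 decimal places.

Group means [33.50, 31.22, 26.33, 43.92], grand mean 35.162
SSB = Σnᵢ(x̄ᵢ−x̄)² = 1554.721; SSW = ΣΣ(x−x̄ᵢ)² = 864.306
MSB = 1554.721/3 = 518.2405; MSW = 864.306/33 = 26.1911
F = MSB/MSW = 19.7869
df = (3, 33)

test statistic = 19.787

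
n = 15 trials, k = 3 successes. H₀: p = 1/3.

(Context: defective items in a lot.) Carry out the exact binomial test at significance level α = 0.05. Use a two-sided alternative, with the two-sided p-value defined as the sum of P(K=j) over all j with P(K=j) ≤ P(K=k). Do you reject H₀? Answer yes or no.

Exact binomial: n=15, k=3, p₀=1/3=0.3333
P(X=j) = C(n,j)·p₀^j·(1−p₀)^(n−j); p = Σ P(X=j) over j with P(X=j) ≤ P(X=3)
p-value (two-sided) = 0.41228
At α=0.05: p ≥ α → fail to reject H₀

reject H₀: no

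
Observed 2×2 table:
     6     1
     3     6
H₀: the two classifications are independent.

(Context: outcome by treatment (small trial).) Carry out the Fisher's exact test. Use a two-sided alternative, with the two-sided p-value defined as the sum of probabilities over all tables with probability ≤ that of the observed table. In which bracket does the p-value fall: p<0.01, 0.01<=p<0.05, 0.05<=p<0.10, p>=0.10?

Margins: r₁=7, r₂=9, c₁=9, c₂=7, n=16
p_obs = C(7,6)·C(9,3)/C(16,9); sum pmf over tables with pmf ≤ p_obs
p-value (two-sided) = 0.06014
→ bracket: 0.05<=p<0.10

p-value bracket: 0.05<=p<0.10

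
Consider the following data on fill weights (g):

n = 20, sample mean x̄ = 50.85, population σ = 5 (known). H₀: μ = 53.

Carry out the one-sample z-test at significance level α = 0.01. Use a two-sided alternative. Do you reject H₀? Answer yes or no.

reject H₀: no

SE = σ/√n = 5/√20 = 1.1180
z = (x̄−μ₀)/SE = (50.85−53)/1.1180 = -1.9230
p-value (two-sided) = 0.05448
At α=0.01: p ≥ α → fail to reject H₀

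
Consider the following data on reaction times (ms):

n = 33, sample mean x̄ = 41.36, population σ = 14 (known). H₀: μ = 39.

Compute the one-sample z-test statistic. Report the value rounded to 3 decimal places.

test statistic = 0.968

SE = σ/√n = 14/√33 = 2.4371
z = (x̄−μ₀)/SE = (41.36−39)/2.4371 = 0.9684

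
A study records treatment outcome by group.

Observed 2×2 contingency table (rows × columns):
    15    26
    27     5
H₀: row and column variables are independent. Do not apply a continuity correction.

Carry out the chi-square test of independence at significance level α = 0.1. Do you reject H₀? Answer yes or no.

Row totals [41, 32], col totals [42, 31], n=73
χ² = (15−23.59)²/23.59 + (26−17.41)²/17.41 + (27−18.41)²/18.41 + (5−13.59)²/13.59 = 16.8001
df = 1
p-value (upper-tail) = 0.00004
At α=0.1: p < α → reject H₀

reject H₀: yes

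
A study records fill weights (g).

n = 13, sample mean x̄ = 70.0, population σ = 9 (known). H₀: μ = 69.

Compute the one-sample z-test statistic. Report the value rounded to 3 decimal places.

test statistic = 0.401

SE = σ/√n = 9/√13 = 2.4962
z = (x̄−μ₀)/SE = (70.0−69)/2.4962 = 0.4006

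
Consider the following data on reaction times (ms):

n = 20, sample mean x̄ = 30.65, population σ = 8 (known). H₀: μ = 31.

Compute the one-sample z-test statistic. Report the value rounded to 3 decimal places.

SE = σ/√n = 8/√20 = 1.7889
z = (x̄−μ₀)/SE = (30.65−31)/1.7889 = -0.1957

test statistic = -0.196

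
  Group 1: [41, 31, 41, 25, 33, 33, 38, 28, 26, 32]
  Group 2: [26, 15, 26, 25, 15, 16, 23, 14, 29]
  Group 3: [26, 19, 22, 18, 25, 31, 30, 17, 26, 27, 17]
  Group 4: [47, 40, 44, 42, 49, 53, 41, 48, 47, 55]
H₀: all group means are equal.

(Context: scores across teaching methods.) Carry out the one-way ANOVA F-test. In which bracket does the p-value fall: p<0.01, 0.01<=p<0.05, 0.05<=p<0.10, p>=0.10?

p-value bracket: p<0.01

Group means [32.80, 21.00, 23.45, 46.60], grand mean 31.025
SSB = Σnᵢ(x̄ᵢ−x̄)² = 3992.248; SSW = ΣΣ(x−x̄ᵢ)² = 1060.727
MSB = 3992.248/3 = 1330.7492; MSW = 1060.727/36 = 29.4646
F = MSB/MSW = 45.1643
df = (3, 36)
p-value (upper-tail) = 0.00000
→ bracket: p<0.01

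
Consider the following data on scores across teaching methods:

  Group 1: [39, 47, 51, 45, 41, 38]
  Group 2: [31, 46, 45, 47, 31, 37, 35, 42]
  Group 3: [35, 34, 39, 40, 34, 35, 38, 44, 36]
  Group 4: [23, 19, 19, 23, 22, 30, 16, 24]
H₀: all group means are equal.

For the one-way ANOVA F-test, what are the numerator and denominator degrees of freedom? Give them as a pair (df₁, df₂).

degrees of freedom = [3, 27]

k = 4 groups, N = 31 total
df = (k−1, N−k) = (4−1, 31−4) = (3, 27)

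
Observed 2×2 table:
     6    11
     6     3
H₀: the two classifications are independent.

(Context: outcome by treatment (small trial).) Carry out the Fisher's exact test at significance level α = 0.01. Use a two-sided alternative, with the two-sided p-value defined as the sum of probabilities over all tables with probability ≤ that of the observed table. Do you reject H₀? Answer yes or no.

reject H₀: no

Margins: r₁=17, r₂=9, c₁=12, c₂=14, n=26
p_obs = C(17,6)·C(9,6)/C(26,12); sum pmf over tables with pmf ≤ p_obs
p-value (two-sided) = 0.21767
At α=0.01: p ≥ α → fail to reject H₀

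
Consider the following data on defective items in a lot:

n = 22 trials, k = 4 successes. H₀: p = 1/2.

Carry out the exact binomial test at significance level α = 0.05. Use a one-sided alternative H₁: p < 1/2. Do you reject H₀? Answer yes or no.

reject H₀: yes

Exact binomial: n=22, k=4, p₀=1/2=0.5000
P(X≤4) from Σ C(n,i)·p₀^i·(1−p₀)^(n−i)
p-value (one-sided, H₁ less) = 0.00217
At α=0.05: p < α → reject H₀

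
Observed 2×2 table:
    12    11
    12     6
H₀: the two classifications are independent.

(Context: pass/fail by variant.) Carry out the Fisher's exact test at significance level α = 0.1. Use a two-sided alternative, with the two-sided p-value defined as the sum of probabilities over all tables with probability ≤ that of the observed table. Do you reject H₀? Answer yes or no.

Margins: r₁=23, r₂=18, c₁=24, c₂=17, n=41
p_obs = C(23,12)·C(18,12)/C(41,24); sum pmf over tables with pmf ≤ p_obs
p-value (two-sided) = 0.52391
At α=0.1: p ≥ α → fail to reject H₀

reject H₀: no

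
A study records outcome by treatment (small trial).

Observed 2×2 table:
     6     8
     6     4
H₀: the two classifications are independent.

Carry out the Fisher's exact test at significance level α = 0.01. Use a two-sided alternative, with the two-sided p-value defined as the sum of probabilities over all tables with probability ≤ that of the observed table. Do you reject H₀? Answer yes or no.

reject H₀: no

Margins: r₁=14, r₂=10, c₁=12, c₂=12, n=24
p_obs = C(14,6)·C(10,6)/C(24,12); sum pmf over tables with pmf ≤ p_obs
p-value (two-sided) = 0.68017
At α=0.01: p ≥ α → fail to reject H₀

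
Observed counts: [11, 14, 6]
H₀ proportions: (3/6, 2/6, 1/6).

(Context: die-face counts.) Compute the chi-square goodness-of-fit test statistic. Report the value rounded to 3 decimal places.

n = 31; E_i = n·p_i = [15.50, 10.33, 5.17]
χ² = (11−15.50)²/15.50 + (14−10.33)²/10.33 + (6−5.17)²/5.17 = 2.7419
df = 2

test statistic = 2.742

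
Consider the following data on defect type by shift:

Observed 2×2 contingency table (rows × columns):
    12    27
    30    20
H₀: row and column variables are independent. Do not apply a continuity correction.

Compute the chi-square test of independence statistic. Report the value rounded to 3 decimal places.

Row totals [39, 50], col totals [42, 47], n=89
χ² = (12−18.40)²/18.40 + (27−20.60)²/20.60 + (30−23.60)²/23.60 + (20−26.40)²/26.40 = 7.5120
df = 1

test statistic = 7.512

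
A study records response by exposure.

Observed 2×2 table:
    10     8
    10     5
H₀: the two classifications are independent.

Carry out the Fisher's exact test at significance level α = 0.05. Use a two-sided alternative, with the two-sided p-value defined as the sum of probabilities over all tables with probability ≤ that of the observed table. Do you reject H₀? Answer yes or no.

reject H₀: no

Margins: r₁=18, r₂=15, c₁=20, c₂=13, n=33
p_obs = C(18,10)·C(15,10)/C(33,20); sum pmf over tables with pmf ≤ p_obs
p-value (two-sided) = 0.72211
At α=0.05: p ≥ α → fail to reject H₀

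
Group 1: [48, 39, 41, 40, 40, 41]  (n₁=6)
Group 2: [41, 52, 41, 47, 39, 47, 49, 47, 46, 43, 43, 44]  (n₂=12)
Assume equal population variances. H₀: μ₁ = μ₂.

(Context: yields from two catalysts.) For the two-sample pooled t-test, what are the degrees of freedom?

degrees of freedom = 16

df = n₁ + n₂ − 2 = 6 + 12 − 2 = 16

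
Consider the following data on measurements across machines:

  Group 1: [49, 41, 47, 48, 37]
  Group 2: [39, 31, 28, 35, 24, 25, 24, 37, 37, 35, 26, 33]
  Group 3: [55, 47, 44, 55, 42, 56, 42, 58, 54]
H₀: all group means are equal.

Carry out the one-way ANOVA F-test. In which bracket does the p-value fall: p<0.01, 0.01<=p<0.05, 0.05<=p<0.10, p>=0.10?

p-value bracket: p<0.01

Group means [44.40, 31.17, 50.33], grand mean 40.346
SSB = Σnᵢ(x̄ᵢ−x̄)² = 1991.018; SSW = ΣΣ(x−x̄ᵢ)² = 784.867
MSB = 1991.018/2 = 995.5090; MSW = 784.867/23 = 34.1246
F = MSB/MSW = 29.1727
df = (2, 23)
p-value (upper-tail) = 0.00000
→ bracket: p<0.01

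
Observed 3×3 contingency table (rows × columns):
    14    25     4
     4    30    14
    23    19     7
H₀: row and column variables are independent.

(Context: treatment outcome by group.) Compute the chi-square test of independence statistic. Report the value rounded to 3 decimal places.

Row totals [43, 48, 49], col totals [41, 74, 25], n=140
χ² = (14−12.59)²/12.59 + (25−22.73)²/22.73 + (4−7.68)²/7.68 + (4−14.06)²/14.06 + (30−25.37)²/25.37 + (14−8.57)²/8.57 + (23−14.35)²/14.35 + (19−25.90)²/25.90 + (7−8.75)²/8.75 = 21.0267
df = 4

test statistic = 21.027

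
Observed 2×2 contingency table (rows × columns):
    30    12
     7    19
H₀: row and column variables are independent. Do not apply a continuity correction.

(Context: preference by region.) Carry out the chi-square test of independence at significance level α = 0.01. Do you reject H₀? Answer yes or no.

Row totals [42, 26], col totals [37, 31], n=68
χ² = (30−22.85)²/22.85 + (12−19.15)²/19.15 + (7−14.15)²/14.15 + (19−11.85)²/11.85 = 12.8232
df = 1
p-value (upper-tail) = 0.00034
At α=0.01: p < α → reject H₀

reject H₀: yes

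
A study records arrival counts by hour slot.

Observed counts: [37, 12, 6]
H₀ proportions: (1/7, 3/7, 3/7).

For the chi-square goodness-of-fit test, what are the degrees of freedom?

df = k − 1 = 3 − 1 = 2

degrees of freedom = 2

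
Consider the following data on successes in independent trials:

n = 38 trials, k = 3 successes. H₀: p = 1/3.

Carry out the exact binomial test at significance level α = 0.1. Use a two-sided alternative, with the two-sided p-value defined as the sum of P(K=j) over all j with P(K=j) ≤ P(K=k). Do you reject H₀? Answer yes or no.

reject H₀: yes

Exact binomial: n=38, k=3, p₀=1/3=0.3333
P(X=j) = C(n,j)·p₀^j·(1−p₀)^(n−j); p = Σ P(X=j) over j with P(X=j) ≤ P(X=3)
p-value (two-sided) = 0.00041
At α=0.1: p < α → reject H₀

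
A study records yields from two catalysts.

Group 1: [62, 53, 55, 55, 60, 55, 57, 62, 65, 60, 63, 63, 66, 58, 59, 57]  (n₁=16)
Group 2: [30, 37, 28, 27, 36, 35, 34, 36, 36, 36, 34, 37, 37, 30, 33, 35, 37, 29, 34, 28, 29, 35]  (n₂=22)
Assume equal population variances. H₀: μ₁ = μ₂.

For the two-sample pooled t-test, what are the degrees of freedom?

degrees of freedom = 36

df = n₁ + n₂ − 2 = 16 + 22 − 2 = 36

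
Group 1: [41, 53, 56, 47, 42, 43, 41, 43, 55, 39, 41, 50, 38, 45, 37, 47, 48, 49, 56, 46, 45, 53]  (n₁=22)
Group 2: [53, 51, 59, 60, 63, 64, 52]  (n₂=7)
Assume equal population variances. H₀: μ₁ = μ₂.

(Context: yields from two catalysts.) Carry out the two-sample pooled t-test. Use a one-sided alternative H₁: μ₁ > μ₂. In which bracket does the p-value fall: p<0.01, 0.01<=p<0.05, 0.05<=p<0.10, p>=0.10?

p-value bracket: p>=0.10

x̄₁=46.136, s₁=5.833, n₁=22
x̄₂=57.429, s₂=5.381, n₂=7
s_p² = [21·5.833² + 6·5.381²]/27 = 32.9002
SE = √(s_p²·(1/22+1/7)) = 2.4891
t = (46.136−57.429)/2.4891 = -4.5367
df = 27
p-value (one-sided, H₁ greater) = 0.99995
→ bracket: p>=0.10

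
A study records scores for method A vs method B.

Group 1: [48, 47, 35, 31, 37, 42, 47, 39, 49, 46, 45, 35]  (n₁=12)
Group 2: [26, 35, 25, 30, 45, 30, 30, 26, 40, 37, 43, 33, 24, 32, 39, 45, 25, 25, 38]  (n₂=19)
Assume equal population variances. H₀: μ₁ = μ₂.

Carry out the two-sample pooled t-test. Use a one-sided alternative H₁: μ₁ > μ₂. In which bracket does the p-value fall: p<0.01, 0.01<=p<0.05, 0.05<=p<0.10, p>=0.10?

p-value bracket: p<0.01

x̄₁=41.750, s₁=6.122, n₁=12
x̄₂=33.053, s₂=7.137, n₂=19
s_p² = [11·6.122² + 18·7.137²]/29 = 45.8344
SE = √(s_p²·(1/12+1/19)) = 2.4964
t = (41.750−33.053)/2.4964 = 3.4840
df = 29
p-value (one-sided, H₁ greater) = 0.00079
→ bracket: p<0.01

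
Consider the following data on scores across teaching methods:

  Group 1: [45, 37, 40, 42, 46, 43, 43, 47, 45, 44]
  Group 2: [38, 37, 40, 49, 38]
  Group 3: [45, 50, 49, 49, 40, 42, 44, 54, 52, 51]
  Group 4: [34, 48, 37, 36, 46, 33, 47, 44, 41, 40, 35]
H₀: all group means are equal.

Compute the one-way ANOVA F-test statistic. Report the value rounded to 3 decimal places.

test statistic = 5.407

Group means [43.20, 40.40, 47.60, 40.09], grand mean 43.083
SSB = Σnᵢ(x̄ᵢ−x̄)² = 338.641; SSW = ΣΣ(x−x̄ᵢ)² = 668.109
MSB = 338.641/3 = 112.8803; MSW = 668.109/32 = 20.8784
F = MSB/MSW = 5.4066
df = (3, 32)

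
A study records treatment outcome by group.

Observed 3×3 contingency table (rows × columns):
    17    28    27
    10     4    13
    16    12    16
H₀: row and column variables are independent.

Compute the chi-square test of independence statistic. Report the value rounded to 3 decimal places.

test statistic = 6.661

Row totals [72, 27, 44], col totals [43, 44, 56], n=143
χ² = (17−21.65)²/21.65 + (28−22.15)²/22.15 + (27−28.20)²/28.20 + (10−8.12)²/8.12 + (4−8.31)²/8.31 + (13−10.57)²/10.57 + (16−13.23)²/13.23 + (12−13.54)²/13.54 + (16−17.23)²/17.23 = 6.6610
df = 4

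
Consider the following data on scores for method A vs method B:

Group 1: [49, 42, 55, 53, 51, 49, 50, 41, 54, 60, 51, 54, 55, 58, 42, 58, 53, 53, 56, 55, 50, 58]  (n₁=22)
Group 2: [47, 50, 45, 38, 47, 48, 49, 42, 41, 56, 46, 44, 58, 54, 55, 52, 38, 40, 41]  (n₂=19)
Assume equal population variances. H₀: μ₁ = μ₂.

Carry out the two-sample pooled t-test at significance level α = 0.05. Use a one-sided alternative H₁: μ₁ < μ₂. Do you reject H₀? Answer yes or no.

reject H₀: no

x̄₁=52.136, s₁=5.231, n₁=22
x̄₂=46.895, s₂=6.127, n₂=19
s_p² = [21·5.231² + 18·6.127²]/39 = 32.0610
SE = √(s_p²·(1/22+1/19)) = 1.7733
t = (52.136−46.895)/1.7733 = 2.9558
df = 39
p-value (one-sided, H₁ less) = 0.99737
At α=0.05: p ≥ α → fail to reject H₀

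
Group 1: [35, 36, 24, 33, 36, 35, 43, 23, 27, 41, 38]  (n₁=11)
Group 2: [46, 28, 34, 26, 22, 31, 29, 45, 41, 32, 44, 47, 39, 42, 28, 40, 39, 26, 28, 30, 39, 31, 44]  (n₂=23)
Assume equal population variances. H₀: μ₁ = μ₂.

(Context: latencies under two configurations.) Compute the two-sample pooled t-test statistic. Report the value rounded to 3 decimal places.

x̄₁=33.727, s₁=6.528, n₁=11
x̄₂=35.261, s₂=7.581, n₂=23
s_p² = [10·6.528² + 22·7.581²]/32 = 52.8318
SE = √(s_p²·(1/11+1/23)) = 2.6646
t = (33.727−35.261)/2.6646 = -0.5756
df = 32

test statistic = -0.576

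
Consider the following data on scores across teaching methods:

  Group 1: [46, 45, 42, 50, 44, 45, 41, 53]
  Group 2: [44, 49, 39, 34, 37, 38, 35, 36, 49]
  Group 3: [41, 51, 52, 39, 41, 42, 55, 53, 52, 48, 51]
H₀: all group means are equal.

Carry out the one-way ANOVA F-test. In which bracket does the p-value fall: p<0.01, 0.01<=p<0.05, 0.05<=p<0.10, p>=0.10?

p-value bracket: 0.01<=p<0.05

Group means [45.75, 40.11, 47.73], grand mean 44.714
SSB = Σnᵢ(x̄ᵢ−x̄)² = 299.144; SSW = ΣΣ(x−x̄ᵢ)² = 718.571
MSB = 299.144/2 = 149.5718; MSW = 718.571/25 = 28.7428
F = MSB/MSW = 5.2038
df = (2, 25)
p-value (upper-tail) = 0.01290
→ bracket: 0.01<=p<0.05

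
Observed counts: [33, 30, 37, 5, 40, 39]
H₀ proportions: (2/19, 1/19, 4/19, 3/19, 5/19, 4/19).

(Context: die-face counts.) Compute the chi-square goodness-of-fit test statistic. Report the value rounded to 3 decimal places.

test statistic = 73.670

n = 184; E_i = n·p_i = [19.37, 9.68, 38.74, 29.05, 48.42, 38.74]
χ² = (33−19.37)²/19.37 + (30−9.68)²/9.68 + (37−38.74)²/38.74 + (5−29.05)²/29.05 + (40−48.42)²/48.42 + (39−38.74)²/38.74 = 73.6703
df = 5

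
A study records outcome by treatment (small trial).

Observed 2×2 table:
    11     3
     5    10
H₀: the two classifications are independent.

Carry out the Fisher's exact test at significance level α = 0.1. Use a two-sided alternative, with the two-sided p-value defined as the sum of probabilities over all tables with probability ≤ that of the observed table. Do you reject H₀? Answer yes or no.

Margins: r₁=14, r₂=15, c₁=16, c₂=13, n=29
p_obs = C(14,11)·C(15,5)/C(29,16); sum pmf over tables with pmf ≤ p_obs
p-value (two-sided) = 0.02533
At α=0.1: p < α → reject H₀

reject H₀: yes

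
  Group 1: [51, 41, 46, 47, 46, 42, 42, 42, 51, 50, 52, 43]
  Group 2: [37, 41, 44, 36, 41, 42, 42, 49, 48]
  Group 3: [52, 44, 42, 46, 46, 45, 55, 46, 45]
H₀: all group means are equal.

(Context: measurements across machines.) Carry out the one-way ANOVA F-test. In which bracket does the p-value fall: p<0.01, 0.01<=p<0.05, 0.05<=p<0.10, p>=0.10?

Group means [46.08, 42.22, 46.78], grand mean 45.133
SSB = Σnᵢ(x̄ᵢ−x̄)² = 111.439; SSW = ΣΣ(x−x̄ᵢ)² = 470.028
MSB = 111.439/2 = 55.7194; MSW = 470.028/27 = 17.4084
F = MSB/MSW = 3.2007
df = (2, 27)
p-value (upper-tail) = 0.05657
→ bracket: 0.05<=p<0.10

p-value bracket: 0.05<=p<0.10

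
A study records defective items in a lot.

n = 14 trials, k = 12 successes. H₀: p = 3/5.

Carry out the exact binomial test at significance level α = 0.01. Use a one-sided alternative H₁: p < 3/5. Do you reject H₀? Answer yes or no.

Exact binomial: n=14, k=12, p₀=3/5=0.6000
P(X≤12) from Σ C(n,i)·p₀^i·(1−p₀)^(n−i)
p-value (one-sided, H₁ less) = 0.99190
At α=0.01: p ≥ α → fail to reject H₀

reject H₀: no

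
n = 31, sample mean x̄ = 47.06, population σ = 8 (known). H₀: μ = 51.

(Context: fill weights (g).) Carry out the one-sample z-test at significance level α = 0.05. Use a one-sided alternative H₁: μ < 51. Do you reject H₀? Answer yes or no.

reject H₀: yes

SE = σ/√n = 8/√31 = 1.4368
z = (x̄−μ₀)/SE = (47.06−51)/1.4368 = -2.7421
p-value (one-sided, H₁ less) = 0.00305
At α=0.05: p < α → reject H₀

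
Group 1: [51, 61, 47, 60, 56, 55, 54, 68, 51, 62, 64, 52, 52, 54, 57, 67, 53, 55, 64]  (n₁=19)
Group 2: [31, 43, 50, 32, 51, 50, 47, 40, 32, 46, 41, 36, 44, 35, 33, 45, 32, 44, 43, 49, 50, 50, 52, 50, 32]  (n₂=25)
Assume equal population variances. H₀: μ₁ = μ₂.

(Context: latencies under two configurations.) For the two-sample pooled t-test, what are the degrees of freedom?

degrees of freedom = 42

df = n₁ + n₂ − 2 = 19 + 25 − 2 = 42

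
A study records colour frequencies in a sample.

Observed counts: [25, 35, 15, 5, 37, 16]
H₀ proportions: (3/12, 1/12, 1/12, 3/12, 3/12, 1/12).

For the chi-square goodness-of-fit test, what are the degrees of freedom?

df = k − 1 = 6 − 1 = 5

degrees of freedom = 5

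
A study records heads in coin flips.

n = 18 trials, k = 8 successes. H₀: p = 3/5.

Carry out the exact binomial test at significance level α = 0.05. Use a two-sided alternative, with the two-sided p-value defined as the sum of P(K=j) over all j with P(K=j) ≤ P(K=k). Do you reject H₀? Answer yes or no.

Exact binomial: n=18, k=8, p₀=3/5=0.6000
P(X=j) = C(n,j)·p₀^j·(1−p₀)^(n−j); p = Σ P(X=j) over j with P(X=j) ≤ P(X=8)
p-value (two-sided) = 0.22888
At α=0.05: p ≥ α → fail to reject H₀

reject H₀: no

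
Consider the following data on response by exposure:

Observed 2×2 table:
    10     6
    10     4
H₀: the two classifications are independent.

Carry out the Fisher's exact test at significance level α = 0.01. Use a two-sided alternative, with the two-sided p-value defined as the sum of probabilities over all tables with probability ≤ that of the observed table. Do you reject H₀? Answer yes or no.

Margins: r₁=16, r₂=14, c₁=20, c₂=10, n=30
p_obs = C(16,10)·C(14,10)/C(30,20); sum pmf over tables with pmf ≤ p_obs
p-value (two-sided) = 0.70895
At α=0.01: p ≥ α → fail to reject H₀

reject H₀: no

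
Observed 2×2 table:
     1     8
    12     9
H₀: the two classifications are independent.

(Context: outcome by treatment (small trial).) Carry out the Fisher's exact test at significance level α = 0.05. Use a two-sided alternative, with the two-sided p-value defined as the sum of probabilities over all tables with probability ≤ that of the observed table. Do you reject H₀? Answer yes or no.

reject H₀: yes

Margins: r₁=9, r₂=21, c₁=13, c₂=17, n=30
p_obs = C(9,1)·C(21,12)/C(30,13); sum pmf over tables with pmf ≤ p_obs
p-value (two-sided) = 0.04168
At α=0.05: p < α → reject H₀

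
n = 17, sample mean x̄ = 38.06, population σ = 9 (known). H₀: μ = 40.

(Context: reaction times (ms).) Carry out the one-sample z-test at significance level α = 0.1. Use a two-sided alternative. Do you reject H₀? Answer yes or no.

reject H₀: no

SE = σ/√n = 9/√17 = 2.1828
z = (x̄−μ₀)/SE = (38.06−40)/2.1828 = -0.8888
p-value (two-sided) = 0.37413
At α=0.1: p ≥ α → fail to reject H₀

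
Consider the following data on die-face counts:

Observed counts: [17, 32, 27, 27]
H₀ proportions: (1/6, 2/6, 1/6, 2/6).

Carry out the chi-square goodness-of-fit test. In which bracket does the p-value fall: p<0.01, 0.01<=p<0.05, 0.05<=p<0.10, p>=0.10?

p-value bracket: 0.05<=p<0.10

n = 103; E_i = n·p_i = [17.17, 34.33, 17.17, 34.33]
χ² = (17−17.17)²/17.17 + (32−34.33)²/34.33 + (27−17.17)²/17.17 + (27−34.33)²/34.33 = 7.3592
df = 3
p-value (upper-tail) = 0.06129
→ bracket: 0.05<=p<0.10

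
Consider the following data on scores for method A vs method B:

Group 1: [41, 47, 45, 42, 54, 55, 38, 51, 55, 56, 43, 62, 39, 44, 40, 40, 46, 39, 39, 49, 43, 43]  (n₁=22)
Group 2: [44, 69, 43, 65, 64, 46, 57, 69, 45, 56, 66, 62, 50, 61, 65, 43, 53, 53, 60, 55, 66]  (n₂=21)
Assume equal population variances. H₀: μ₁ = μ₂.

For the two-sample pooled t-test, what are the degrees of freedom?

df = n₁ + n₂ − 2 = 22 + 21 − 2 = 41

degrees of freedom = 41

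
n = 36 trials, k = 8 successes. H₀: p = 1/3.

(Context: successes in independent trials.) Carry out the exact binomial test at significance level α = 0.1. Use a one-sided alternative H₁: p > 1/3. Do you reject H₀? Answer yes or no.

Exact binomial: n=36, k=8, p₀=1/3=0.3333
P(X≥8) from Σ C(n,i)·p₀^i·(1−p₀)^(n−i)
p-value (one-sided, H₁ greater) = 0.94864
At α=0.1: p ≥ α → fail to reject H₀

reject H₀: no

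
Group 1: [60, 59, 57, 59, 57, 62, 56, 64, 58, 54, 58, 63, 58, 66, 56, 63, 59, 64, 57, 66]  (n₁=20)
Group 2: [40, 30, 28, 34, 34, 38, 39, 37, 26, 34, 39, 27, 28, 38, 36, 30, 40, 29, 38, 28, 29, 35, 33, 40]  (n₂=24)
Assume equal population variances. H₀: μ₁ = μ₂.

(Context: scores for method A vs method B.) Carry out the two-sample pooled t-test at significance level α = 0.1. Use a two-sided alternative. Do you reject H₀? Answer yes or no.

x̄₁=59.800, s₁=3.518, n₁=20
x̄₂=33.750, s₂=4.766, n₂=24
s_p² = [19·3.518² + 23·4.766²]/42 = 18.0405
SE = √(s_p²·(1/20+1/24)) = 1.2860
t = (59.800−33.750)/1.2860 = 20.2571
df = 42
p-value (two-sided) = 0.00000
At α=0.1: p < α → reject H₀

reject H₀: yes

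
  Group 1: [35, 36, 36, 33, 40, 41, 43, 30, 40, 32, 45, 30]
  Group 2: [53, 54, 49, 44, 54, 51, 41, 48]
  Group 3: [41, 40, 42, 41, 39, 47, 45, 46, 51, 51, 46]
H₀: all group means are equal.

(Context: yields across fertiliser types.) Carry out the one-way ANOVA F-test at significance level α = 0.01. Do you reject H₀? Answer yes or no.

reject H₀: yes

Group means [36.75, 49.25, 44.45], grand mean 42.710
SSB = Σnᵢ(x̄ᵢ−x̄)² = 801.910; SSW = ΣΣ(x−x̄ᵢ)² = 614.477
MSB = 801.910/2 = 400.9549; MSW = 614.477/28 = 21.9456
F = MSB/MSW = 18.2704
df = (2, 28)
p-value (upper-tail) = 0.00001
At α=0.01: p < α → reject H₀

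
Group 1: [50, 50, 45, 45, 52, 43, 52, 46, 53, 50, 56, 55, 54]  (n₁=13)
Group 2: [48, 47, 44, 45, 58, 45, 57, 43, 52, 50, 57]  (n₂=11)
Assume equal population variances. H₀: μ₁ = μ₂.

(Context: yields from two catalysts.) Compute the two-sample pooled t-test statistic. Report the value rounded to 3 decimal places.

test statistic = 0.221

x̄₁=50.077, s₁=4.173, n₁=13
x̄₂=49.636, s₂=5.591, n₂=11
s_p² = [12·4.173² + 10·5.591²]/22 = 23.7031
SE = √(s_p²·(1/13+1/11)) = 1.9945
t = (50.077−49.636)/1.9945 = 0.2209
df = 22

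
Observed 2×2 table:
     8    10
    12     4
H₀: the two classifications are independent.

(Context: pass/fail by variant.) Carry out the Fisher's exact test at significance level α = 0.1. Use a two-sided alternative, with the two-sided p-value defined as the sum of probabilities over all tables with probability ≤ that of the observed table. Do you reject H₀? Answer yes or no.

Margins: r₁=18, r₂=16, c₁=20, c₂=14, n=34
p_obs = C(18,8)·C(16,12)/C(34,20); sum pmf over tables with pmf ≤ p_obs
p-value (two-sided) = 0.09209
At α=0.1: p < α → reject H₀

reject H₀: yes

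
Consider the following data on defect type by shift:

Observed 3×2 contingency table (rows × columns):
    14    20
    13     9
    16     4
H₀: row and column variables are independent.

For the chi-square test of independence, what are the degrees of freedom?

degrees of freedom = 2

df = (r−1)(c−1) = (3−1)·(2−1) = 2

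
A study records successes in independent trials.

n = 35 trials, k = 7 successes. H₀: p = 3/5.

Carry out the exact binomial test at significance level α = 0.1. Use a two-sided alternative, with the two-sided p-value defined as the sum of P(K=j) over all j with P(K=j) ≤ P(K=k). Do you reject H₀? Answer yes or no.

reject H₀: yes

Exact binomial: n=35, k=7, p₀=3/5=0.6000
P(X=j) = C(n,j)·p₀^j·(1−p₀)^(n−j); p = Σ P(X=j) over j with P(X=j) ≤ P(X=7)
p-value (two-sided) = 0.00000
At α=0.1: p < α → reject H₀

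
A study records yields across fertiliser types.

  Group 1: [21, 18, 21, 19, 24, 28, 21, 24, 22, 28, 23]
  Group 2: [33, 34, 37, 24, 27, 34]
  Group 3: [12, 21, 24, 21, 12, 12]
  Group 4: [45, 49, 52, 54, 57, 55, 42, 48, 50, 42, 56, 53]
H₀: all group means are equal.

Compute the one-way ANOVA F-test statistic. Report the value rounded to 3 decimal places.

Group means [22.64, 31.50, 17.00, 50.25], grand mean 32.657
SSB = Σnᵢ(x̄ᵢ−x̄)² = 6297.590; SSW = ΣΣ(x−x̄ᵢ)² = 678.295
MSB = 6297.590/3 = 2099.1968; MSW = 678.295/31 = 21.8805
F = MSB/MSW = 95.9392
df = (3, 31)

test statistic = 95.939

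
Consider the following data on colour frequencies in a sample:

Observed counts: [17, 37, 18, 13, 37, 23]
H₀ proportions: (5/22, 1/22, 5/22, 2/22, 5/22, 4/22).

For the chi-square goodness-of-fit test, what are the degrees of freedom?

degrees of freedom = 5

df = k − 1 = 6 − 1 = 5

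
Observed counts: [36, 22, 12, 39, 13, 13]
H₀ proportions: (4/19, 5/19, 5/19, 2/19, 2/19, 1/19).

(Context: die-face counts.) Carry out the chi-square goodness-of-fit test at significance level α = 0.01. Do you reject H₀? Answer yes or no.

n = 135; E_i = n·p_i = [28.42, 35.53, 35.53, 14.21, 14.21, 7.11]
χ² = (36−28.42)²/28.42 + (22−35.53)²/35.53 + (12−35.53)²/35.53 + (39−14.21)²/14.21 + (13−14.21)²/14.21 + (13−7.11)²/7.11 = 70.9881
df = 5
p-value (upper-tail) = 0.00000
At α=0.01: p < α → reject H₀

reject H₀: yes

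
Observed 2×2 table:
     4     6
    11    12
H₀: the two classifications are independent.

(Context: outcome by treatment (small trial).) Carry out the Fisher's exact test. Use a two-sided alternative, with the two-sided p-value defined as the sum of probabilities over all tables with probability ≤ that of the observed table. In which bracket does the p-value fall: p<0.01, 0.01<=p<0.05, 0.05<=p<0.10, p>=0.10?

p-value bracket: p>=0.10

Margins: r₁=10, r₂=23, c₁=15, c₂=18, n=33
p_obs = C(10,4)·C(23,11)/C(33,15); sum pmf over tables with pmf ≤ p_obs
p-value (two-sided) = 0.72202
→ bracket: p>=0.10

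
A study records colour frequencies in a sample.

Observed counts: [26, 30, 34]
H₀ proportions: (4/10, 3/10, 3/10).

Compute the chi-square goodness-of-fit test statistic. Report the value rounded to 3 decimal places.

n = 90; E_i = n·p_i = [36.00, 27.00, 27.00]
χ² = (26−36.00)²/36.00 + (30−27.00)²/27.00 + (34−27.00)²/27.00 = 4.9259
df = 2

test statistic = 4.926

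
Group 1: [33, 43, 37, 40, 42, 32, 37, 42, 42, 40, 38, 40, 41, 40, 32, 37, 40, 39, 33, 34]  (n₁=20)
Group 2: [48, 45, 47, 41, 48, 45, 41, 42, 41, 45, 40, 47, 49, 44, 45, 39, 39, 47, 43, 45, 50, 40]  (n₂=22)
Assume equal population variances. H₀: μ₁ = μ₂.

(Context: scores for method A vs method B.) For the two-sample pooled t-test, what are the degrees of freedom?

degrees of freedom = 40

df = n₁ + n₂ − 2 = 20 + 22 − 2 = 40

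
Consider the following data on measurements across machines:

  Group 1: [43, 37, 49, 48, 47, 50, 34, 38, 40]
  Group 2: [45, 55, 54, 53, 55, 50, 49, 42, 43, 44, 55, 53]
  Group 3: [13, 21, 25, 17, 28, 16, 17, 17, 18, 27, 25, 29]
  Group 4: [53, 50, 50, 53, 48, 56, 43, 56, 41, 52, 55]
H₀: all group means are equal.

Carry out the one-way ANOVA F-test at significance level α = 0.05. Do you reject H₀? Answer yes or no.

reject H₀: yes

Group means [42.89, 49.83, 21.08, 50.64], grand mean 40.773
SSB = Σnᵢ(x̄ᵢ−x̄)² = 6747.710; SSW = ΣΣ(x−x̄ᵢ)² = 1136.018
MSB = 6747.710/3 = 2249.2365; MSW = 1136.018/40 = 28.4004
F = MSB/MSW = 79.1972
df = (3, 40)
p-value (upper-tail) = 0.00000
At α=0.05: p < α → reject H₀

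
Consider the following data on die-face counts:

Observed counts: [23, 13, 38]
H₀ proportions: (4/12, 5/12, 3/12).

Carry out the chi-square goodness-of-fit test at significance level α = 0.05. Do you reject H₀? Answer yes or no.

reject H₀: yes

n = 74; E_i = n·p_i = [24.67, 30.83, 18.50]
χ² = (23−24.67)²/24.67 + (13−30.83)²/30.83 + (38−18.50)²/18.50 = 30.9811
df = 2
p-value (upper-tail) = 0.00000
At α=0.05: p < α → reject H₀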